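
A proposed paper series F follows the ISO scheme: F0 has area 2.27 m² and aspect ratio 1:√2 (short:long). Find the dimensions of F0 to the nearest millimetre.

Let the short side be w mm. Then w · w√2 = 2.27 m² = 2,270,000 mm².
w² = 2,270,000/√2, so w ≈ 1266.9 mm; long side = w√2 ≈ 1791.7 mm.

1267 × 1792 mm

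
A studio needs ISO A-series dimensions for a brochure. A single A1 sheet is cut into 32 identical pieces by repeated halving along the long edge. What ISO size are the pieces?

32 = 2^5, so 5 halving steps.
A1 → A2 → … → A6 after 5 steps.

A6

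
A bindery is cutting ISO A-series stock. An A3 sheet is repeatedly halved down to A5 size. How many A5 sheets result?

4

Each ISO step halves the sheet: 1 × A3 → 2 × A4 → 4 × A5
From A3 to A5 is 2 halving steps: 2^2 = 4.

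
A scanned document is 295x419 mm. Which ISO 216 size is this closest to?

A3 (297 × 420 mm)

Aspect ratio 419/295 ≈ 1.420 — close to the ISO √2 ≈ 1.414.
In the A-series (A0 area = 1 m²): A3 = 297 × 420 mm.
Off by 3 mm total — nearest standard size.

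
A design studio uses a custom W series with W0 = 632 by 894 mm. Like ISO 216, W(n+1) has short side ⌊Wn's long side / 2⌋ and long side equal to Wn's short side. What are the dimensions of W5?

111 × 158 mm

W1: ⌊894/2⌋ × 632 = 447 × 632 mm
W2: ⌊632/2⌋ × 447 = 316 × 447 mm
W3: ⌊447/2⌋ × 316 = 223 × 316 mm
W4: ⌊316/2⌋ × 223 = 158 × 223 mm
W5: ⌊223/2⌋ × 158 = 111 × 158 mm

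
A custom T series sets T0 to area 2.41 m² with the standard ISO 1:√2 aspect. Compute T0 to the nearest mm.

Let the short side be w mm. Then w · w√2 = 2.41 m² = 2,410,000 mm².
w² = 2,410,000/√2, so w ≈ 1305.4 mm; long side = w√2 ≈ 1846.1 mm.

1305 × 1846 mm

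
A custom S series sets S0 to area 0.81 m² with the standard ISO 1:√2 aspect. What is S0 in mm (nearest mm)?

757 × 1070 mm

Let the short side be w mm. Then w · w√2 = 0.81 m² = 810,000 mm².
w² = 810,000/√2, so w ≈ 756.8 mm; long side = w√2 ≈ 1070.3 mm.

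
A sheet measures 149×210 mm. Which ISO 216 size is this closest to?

Aspect ratio 210/149 ≈ 1.409 — close to the ISO √2 ≈ 1.414.
In the A-series (A0 area = 1 m²): A5 = 148 × 210 mm.
Off by 1 mm total — nearest standard size.

A5 (148 × 210 mm)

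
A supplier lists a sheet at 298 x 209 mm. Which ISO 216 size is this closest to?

A4 (210 × 297 mm)

Aspect ratio 298/209 ≈ 1.426 — close to the ISO √2 ≈ 1.414.
In the A-series (A0 area = 1 m²): A4 = 210 × 297 mm.
Off by 2 mm total — nearest standard size.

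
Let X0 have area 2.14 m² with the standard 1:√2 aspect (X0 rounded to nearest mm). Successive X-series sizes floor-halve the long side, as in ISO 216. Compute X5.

217 × 307 mm

Let X0's short side be w mm. w · w√2 = 2.14 m² = 2,140,000 mm², so w ≈ 1230.1 mm and w√2 ≈ 1739.7 mm → X0 = 1230 × 1740 mm.
X1: ⌊1740/2⌋ × 1230 = 870 × 1230 mm
X2: ⌊1230/2⌋ × 870 = 615 × 870 mm
X3: ⌊870/2⌋ × 615 = 435 × 615 mm
X4: ⌊615/2⌋ × 435 = 307 × 435 mm
X5: ⌊435/2⌋ × 307 = 217 × 307 mm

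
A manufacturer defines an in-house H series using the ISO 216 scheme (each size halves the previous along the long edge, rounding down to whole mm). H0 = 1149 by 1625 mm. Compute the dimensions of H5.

H1: ⌊1625/2⌋ × 1149 = 812 × 1149 mm
H2: ⌊1149/2⌋ × 812 = 574 × 812 mm
H3: ⌊812/2⌋ × 574 = 406 × 574 mm
H4: ⌊574/2⌋ × 406 = 287 × 406 mm
H5: ⌊406/2⌋ × 287 = 203 × 287 mm

203 × 287 mm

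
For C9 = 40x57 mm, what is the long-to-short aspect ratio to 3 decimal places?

57 / 40 = 1.425
ISO 216 targets √2 ≈ 1.414; the +0.011 deviation is from mm rounding.

1.425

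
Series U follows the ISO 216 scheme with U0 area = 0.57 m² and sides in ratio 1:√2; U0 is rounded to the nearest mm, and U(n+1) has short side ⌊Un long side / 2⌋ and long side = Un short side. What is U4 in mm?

Let U0's short side be w mm. w · w√2 = 0.57 m² = 570,000 mm², so w ≈ 634.9 mm and w√2 ≈ 897.8 mm → U0 = 635 × 898 mm.
U1: ⌊898/2⌋ × 635 = 449 × 635 mm
U2: ⌊635/2⌋ × 449 = 317 × 449 mm
U3: ⌊449/2⌋ × 317 = 224 × 317 mm
U4: ⌊317/2⌋ × 224 = 158 × 224 mm

158 × 224 mm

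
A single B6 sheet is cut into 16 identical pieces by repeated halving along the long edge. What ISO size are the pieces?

16 = 2^4, so 4 halving steps.
B6 → B7 → … → B10 after 4 steps.

B10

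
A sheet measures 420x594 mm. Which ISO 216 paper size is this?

Aspect ratio 594/420 ≈ 1.414 — close to the ISO √2 ≈ 1.414.
In the A-series (A0 area = 1 m²): A2 = 420 × 594 mm.

A2 (420 × 594 mm)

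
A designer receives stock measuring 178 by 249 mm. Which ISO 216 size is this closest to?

B5 (176 × 250 mm)

Aspect ratio 249/178 ≈ 1.399 (ISO target is √2 ≈ 1.414).
In the B-series (B0 = 1000 × 1414 mm): B5 = 176 × 250 mm.
Off by 3 mm total — nearest standard size.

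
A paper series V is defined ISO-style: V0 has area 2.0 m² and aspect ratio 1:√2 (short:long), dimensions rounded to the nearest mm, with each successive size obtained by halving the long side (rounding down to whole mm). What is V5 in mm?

210 × 297 mm

Let V0's short side be w mm. w · w√2 = 2.0 m² = 2,000,000 mm², so w ≈ 1189.2 mm and w√2 ≈ 1681.8 mm → V0 = 1189 × 1682 mm.
V1: ⌊1682/2⌋ × 1189 = 841 × 1189 mm
V2: ⌊1189/2⌋ × 841 = 594 × 841 mm
V3: ⌊841/2⌋ × 594 = 420 × 594 mm
V4: ⌊594/2⌋ × 420 = 297 × 420 mm
V5: ⌊420/2⌋ × 297 = 210 × 297 mm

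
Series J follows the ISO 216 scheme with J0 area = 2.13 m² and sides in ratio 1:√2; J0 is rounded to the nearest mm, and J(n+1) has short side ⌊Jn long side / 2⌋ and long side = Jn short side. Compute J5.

Let J0's short side be w mm. w · w√2 = 2.13 m² = 2,130,000 mm², so w ≈ 1227.2 mm and w√2 ≈ 1735.6 mm → J0 = 1227 × 1736 mm.
J1: ⌊1736/2⌋ × 1227 = 868 × 1227 mm
J2: ⌊1227/2⌋ × 868 = 613 × 868 mm
J3: ⌊868/2⌋ × 613 = 434 × 613 mm
J4: ⌊613/2⌋ × 434 = 306 × 434 mm
J5: ⌊434/2⌋ × 306 = 217 × 306 mm

217 × 306 mm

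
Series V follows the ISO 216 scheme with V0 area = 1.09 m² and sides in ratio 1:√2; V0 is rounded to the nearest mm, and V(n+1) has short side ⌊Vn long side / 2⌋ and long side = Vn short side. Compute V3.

Let V0's short side be w mm. w · w√2 = 1.09 m² = 1,090,000 mm², so w ≈ 877.9 mm and w√2 ≈ 1241.6 mm → V0 = 878 × 1242 mm.
V1: ⌊1242/2⌋ × 878 = 621 × 878 mm
V2: ⌊878/2⌋ × 621 = 439 × 621 mm
V3: ⌊621/2⌋ × 439 = 310 × 439 mm

310 × 439 mm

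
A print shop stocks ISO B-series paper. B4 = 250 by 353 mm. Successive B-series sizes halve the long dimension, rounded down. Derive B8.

62 × 88 mm

B5: ⌊353/2⌋ × 250 = 176 × 250 mm
B6: ⌊250/2⌋ × 176 = 125 × 176 mm
B7: ⌊176/2⌋ × 125 = 88 × 125 mm
B8: ⌊125/2⌋ × 88 = 62 × 88 mm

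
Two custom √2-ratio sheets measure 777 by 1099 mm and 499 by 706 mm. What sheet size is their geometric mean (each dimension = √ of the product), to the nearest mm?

Short side: √(777 · 499) = √387723 ≈ 622.7 → 623 mm
Long side: √(1099 · 706) = √775894 ≈ 880.8 → 881 mm

623 × 881 mm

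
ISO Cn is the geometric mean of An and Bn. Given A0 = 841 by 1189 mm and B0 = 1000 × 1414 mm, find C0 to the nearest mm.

Short side: √(841 · 1000) = √841000 ≈ 917.1 → 917 mm
Long side: √(1189 · 1414) = √1681246 ≈ 1296.6 → 1297 mm

917 × 1297 mm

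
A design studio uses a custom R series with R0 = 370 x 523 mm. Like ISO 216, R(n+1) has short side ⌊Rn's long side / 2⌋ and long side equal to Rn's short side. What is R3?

R1: ⌊523/2⌋ × 370 = 261 × 370 mm
R2: ⌊370/2⌋ × 261 = 185 × 261 mm
R3: ⌊261/2⌋ × 185 = 130 × 185 mm

130 × 185 mm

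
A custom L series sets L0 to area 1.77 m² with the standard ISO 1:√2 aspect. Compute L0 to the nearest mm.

1119 × 1582 mm

Let the short side be w mm. Then w · w√2 = 1.77 m² = 1,770,000 mm².
w² = 1,770,000/√2, so w ≈ 1118.7 mm; long side = w√2 ≈ 1582.1 mm.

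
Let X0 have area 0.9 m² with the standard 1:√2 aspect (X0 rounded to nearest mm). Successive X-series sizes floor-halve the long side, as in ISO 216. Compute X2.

Let X0's short side be w mm. w · w√2 = 0.9 m² = 900,000 mm², so w ≈ 797.7 mm and w√2 ≈ 1128.2 mm → X0 = 798 × 1128 mm.
X1: ⌊1128/2⌋ × 798 = 564 × 798 mm
X2: ⌊798/2⌋ × 564 = 399 × 564 mm

399 × 564 mm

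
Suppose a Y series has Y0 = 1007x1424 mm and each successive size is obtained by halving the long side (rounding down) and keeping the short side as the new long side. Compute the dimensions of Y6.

125 × 178 mm

Y1: ⌊1424/2⌋ × 1007 = 712 × 1007 mm
Y2: ⌊1007/2⌋ × 712 = 503 × 712 mm
Y3: ⌊712/2⌋ × 503 = 356 × 503 mm
Y4: ⌊503/2⌋ × 356 = 251 × 356 mm
Y5: ⌊356/2⌋ × 251 = 178 × 251 mm
Y6: ⌊251/2⌋ × 178 = 125 × 178 mm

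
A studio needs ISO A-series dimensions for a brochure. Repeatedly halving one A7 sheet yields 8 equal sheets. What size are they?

A10

8 = 2^3, so 3 halving steps.
A7 → A8 → … → A10 after 3 steps.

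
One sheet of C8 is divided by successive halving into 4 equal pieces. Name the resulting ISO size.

4 = 2^2, so 2 halving steps.
C8 → C9 → … → C10 after 2 steps.

C10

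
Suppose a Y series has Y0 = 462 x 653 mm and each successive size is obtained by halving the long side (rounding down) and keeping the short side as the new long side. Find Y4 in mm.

115 × 163 mm

Y1: ⌊653/2⌋ × 462 = 326 × 462 mm
Y2: ⌊462/2⌋ × 326 = 231 × 326 mm
Y3: ⌊326/2⌋ × 231 = 163 × 231 mm
Y4: ⌊231/2⌋ × 163 = 115 × 163 mm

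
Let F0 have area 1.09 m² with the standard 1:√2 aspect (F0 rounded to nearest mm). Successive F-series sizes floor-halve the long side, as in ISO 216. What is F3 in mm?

310 × 439 mm

Let F0's short side be w mm. w · w√2 = 1.09 m² = 1,090,000 mm², so w ≈ 877.9 mm and w√2 ≈ 1241.6 mm → F0 = 878 × 1242 mm.
F1: ⌊1242/2⌋ × 878 = 621 × 878 mm
F2: ⌊878/2⌋ × 621 = 439 × 621 mm
F3: ⌊621/2⌋ × 439 = 310 × 439 mm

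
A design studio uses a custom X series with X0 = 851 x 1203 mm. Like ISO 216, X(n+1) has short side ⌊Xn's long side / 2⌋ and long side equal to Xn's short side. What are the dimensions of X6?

106 × 150 mm

X1: ⌊1203/2⌋ × 851 = 601 × 851 mm
X2: ⌊851/2⌋ × 601 = 425 × 601 mm
X3: ⌊601/2⌋ × 425 = 300 × 425 mm
X4: ⌊425/2⌋ × 300 = 212 × 300 mm
X5: ⌊300/2⌋ × 212 = 150 × 212 mm
X6: ⌊212/2⌋ × 150 = 106 × 150 mm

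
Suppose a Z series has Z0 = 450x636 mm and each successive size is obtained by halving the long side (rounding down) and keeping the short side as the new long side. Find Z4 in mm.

Z1: ⌊636/2⌋ × 450 = 318 × 450 mm
Z2: ⌊450/2⌋ × 318 = 225 × 318 mm
Z3: ⌊318/2⌋ × 225 = 159 × 225 mm
Z4: ⌊225/2⌋ × 159 = 112 × 159 mm

112 × 159 mm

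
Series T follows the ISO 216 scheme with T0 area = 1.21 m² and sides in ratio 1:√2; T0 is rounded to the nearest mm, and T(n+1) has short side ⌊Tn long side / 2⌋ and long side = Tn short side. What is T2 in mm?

462 × 654 mm

Let T0's short side be w mm. w · w√2 = 1.21 m² = 1,210,000 mm², so w ≈ 925.0 mm and w√2 ≈ 1308.1 mm → T0 = 925 × 1308 mm.
T1: ⌊1308/2⌋ × 925 = 654 × 925 mm
T2: ⌊925/2⌋ × 654 = 462 × 654 mm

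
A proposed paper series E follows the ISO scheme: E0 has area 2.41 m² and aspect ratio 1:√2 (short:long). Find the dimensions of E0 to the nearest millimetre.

Let the short side be w mm. Then w · w√2 = 2.41 m² = 2,410,000 mm².
w² = 2,410,000/√2, so w ≈ 1305.4 mm; long side = w√2 ≈ 1846.1 mm.

1305 × 1846 mm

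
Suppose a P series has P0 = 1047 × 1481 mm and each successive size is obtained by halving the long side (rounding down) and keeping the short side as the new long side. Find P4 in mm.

261 × 370 mm

P1: ⌊1481/2⌋ × 1047 = 740 × 1047 mm
P2: ⌊1047/2⌋ × 740 = 523 × 740 mm
P3: ⌊740/2⌋ × 523 = 370 × 523 mm
P4: ⌊523/2⌋ × 370 = 261 × 370 mm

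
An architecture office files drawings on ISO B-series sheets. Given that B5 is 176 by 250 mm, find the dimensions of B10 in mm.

31 × 44 mm

B6: ⌊250/2⌋ × 176 = 125 × 176 mm
B7: ⌊176/2⌋ × 125 = 88 × 125 mm
B8: ⌊125/2⌋ × 88 = 62 × 88 mm
B9: ⌊88/2⌋ × 62 = 44 × 62 mm
B10: ⌊62/2⌋ × 44 = 31 × 44 mm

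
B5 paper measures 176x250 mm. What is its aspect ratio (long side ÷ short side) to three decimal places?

1.420

250 / 176 = 1.420
ISO 216 targets √2 ≈ 1.414; the +0.006 deviation is from mm rounding.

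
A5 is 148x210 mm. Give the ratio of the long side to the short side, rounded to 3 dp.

1.419

210 / 148 = 1.419
ISO 216 targets √2 ≈ 1.414; the +0.005 deviation is from mm rounding.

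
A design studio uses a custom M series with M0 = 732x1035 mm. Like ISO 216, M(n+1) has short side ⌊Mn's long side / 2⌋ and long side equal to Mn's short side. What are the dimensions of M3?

258 × 366 mm

M1: ⌊1035/2⌋ × 732 = 517 × 732 mm
M2: ⌊732/2⌋ × 517 = 366 × 517 mm
M3: ⌊517/2⌋ × 366 = 258 × 366 mm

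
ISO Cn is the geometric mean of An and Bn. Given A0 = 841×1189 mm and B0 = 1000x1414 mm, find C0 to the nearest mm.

Short side: √(841 · 1000) = √841000 ≈ 917.1 → 917 mm
Long side: √(1189 · 1414) = √1681246 ≈ 1296.6 → 1297 mm

917 × 1297 mm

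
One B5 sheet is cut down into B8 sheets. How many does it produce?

8

B5 = 176 × 250 mm; B8 = 62 × 88 mm.
Each halving step doubles the count; 3 steps from B5 to B8.
2^3 = 8.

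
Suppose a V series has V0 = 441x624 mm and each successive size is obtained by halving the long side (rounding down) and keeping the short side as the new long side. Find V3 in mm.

156 × 220 mm

V1: ⌊624/2⌋ × 441 = 312 × 441 mm
V2: ⌊441/2⌋ × 312 = 220 × 312 mm
V3: ⌊312/2⌋ × 220 = 156 × 220 mm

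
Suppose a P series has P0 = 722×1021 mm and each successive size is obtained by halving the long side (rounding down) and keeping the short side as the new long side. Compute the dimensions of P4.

180 × 255 mm

P1 = 510 × 722 mm (from P0 by 1 halving).
P2: ⌊722/2⌋ × 510 = 361 × 510 mm
P3: ⌊510/2⌋ × 361 = 255 × 361 mm
P4: ⌊361/2⌋ × 255 = 180 × 255 mm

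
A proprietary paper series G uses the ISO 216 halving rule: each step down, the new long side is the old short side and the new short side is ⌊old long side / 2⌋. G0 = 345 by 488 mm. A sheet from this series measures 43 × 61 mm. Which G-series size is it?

G0: 345 × 488 mm
G1: 244 × 345 mm
G2: 172 × 244 mm
G3: 122 × 172 mm
G4: 86 × 122 mm
G5: 61 × 86 mm
G6: 43 × 61 mm
G7: 30 × 43 mm
→ matches G6.

G6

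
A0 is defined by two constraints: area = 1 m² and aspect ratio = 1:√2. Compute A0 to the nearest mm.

Let the short side be w mm. Then the long side is w√2 and w · w√2 = 10⁶ mm².
w² = 10⁶/√2, so w = 1000 / 2^(1/4) ≈ 840.9 mm; long side = 1000 · 2^(1/4) ≈ 1189.2 mm.

841 × 1189 mm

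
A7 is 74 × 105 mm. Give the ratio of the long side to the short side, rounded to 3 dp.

1.419

105 / 74 = 1.419
ISO 216 targets √2 ≈ 1.414; the +0.005 deviation is from mm rounding.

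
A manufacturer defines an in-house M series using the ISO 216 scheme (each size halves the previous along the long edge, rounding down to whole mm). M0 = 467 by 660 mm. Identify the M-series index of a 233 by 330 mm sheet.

M2

M0: 467 × 660 mm
M1: 330 × 467 mm
M2: 233 × 330 mm
M3: 165 × 233 mm
→ matches M2.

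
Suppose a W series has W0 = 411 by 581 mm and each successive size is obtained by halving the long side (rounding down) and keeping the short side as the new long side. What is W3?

145 × 205 mm

W1: ⌊581/2⌋ × 411 = 290 × 411 mm
W2: ⌊411/2⌋ × 290 = 205 × 290 mm
W3: ⌊290/2⌋ × 205 = 145 × 205 mm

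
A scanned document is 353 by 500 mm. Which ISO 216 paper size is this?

Aspect ratio 500/353 ≈ 1.416 — close to the ISO √2 ≈ 1.414.
In the B-series (B0 = 1000 × 1414 mm): B3 = 353 × 500 mm.

B3 (353 × 500 mm)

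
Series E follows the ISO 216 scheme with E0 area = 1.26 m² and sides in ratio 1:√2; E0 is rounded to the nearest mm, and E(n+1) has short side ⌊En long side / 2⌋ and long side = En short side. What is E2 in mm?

Let E0's short side be w mm. w · w√2 = 1.26 m² = 1,260,000 mm², so w ≈ 943.9 mm and w√2 ≈ 1334.9 mm → E0 = 944 × 1335 mm.
E1: ⌊1335/2⌋ × 944 = 667 × 944 mm
E2: ⌊944/2⌋ × 667 = 472 × 667 mm

472 × 667 mm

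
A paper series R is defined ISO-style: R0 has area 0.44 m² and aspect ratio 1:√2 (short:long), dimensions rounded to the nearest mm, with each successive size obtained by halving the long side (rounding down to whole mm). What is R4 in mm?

139 × 197 mm

Let R0's short side be w mm. w · w√2 = 0.44 m² = 440,000 mm², so w ≈ 557.8 mm and w√2 ≈ 788.8 mm → R0 = 558 × 789 mm.
R1: ⌊789/2⌋ × 558 = 394 × 558 mm
R2: ⌊558/2⌋ × 394 = 279 × 394 mm
R3: ⌊394/2⌋ × 279 = 197 × 279 mm
R4: ⌊279/2⌋ × 197 = 139 × 197 mm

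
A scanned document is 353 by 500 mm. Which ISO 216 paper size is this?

B3 (353 × 500 mm)

Aspect ratio 500/353 ≈ 1.416 — close to the ISO √2 ≈ 1.414.
In the B-series (B0 = 1000 × 1414 mm): B3 = 353 × 500 mm.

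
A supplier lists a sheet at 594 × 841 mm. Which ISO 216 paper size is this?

A1 (594 × 841 mm)

Aspect ratio 841/594 ≈ 1.416 — close to the ISO √2 ≈ 1.414.
In the A-series (A0 area = 1 m²): A1 = 594 × 841 mm.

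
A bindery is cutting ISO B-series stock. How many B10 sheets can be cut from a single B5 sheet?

Each ISO step halves the sheet: 1 × B5 → 2 × B6 → 4 × B7 → 8 × B8 → …
From B5 to B10 is 5 halving steps: 2^5 = 32.

32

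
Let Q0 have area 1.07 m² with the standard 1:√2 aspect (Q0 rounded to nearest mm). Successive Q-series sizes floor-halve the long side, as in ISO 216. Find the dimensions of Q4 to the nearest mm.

217 × 307 mm

Let Q0's short side be w mm. w · w√2 = 1.07 m² = 1,070,000 mm², so w ≈ 869.8 mm and w√2 ≈ 1230.1 mm → Q0 = 870 × 1230 mm.
Q1: ⌊1230/2⌋ × 870 = 615 × 870 mm
Q2: ⌊870/2⌋ × 615 = 435 × 615 mm
Q3: ⌊615/2⌋ × 435 = 307 × 435 mm
Q4: ⌊435/2⌋ × 307 = 217 × 307 mm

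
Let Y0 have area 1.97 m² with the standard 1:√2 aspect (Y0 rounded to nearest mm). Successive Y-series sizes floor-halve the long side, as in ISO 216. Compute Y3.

Let Y0's short side be w mm. w · w√2 = 1.97 m² = 1,970,000 mm², so w ≈ 1180.3 mm and w√2 ≈ 1669.1 mm → Y0 = 1180 × 1669 mm.
Y1: ⌊1669/2⌋ × 1180 = 834 × 1180 mm
Y2: ⌊1180/2⌋ × 834 = 590 × 834 mm
Y3: ⌊834/2⌋ × 590 = 417 × 590 mm

417 × 590 mm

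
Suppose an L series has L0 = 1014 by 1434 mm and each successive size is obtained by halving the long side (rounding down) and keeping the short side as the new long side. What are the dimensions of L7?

89 × 126 mm

L1 = 717 × 1014 mm (from L0 by 1 halving).
L2: ⌊1014/2⌋ × 717 = 507 × 717 mm
L3: ⌊717/2⌋ × 507 = 358 × 507 mm
L4: ⌊507/2⌋ × 358 = 253 × 358 mm
L5: ⌊358/2⌋ × 253 = 179 × 253 mm
L6: ⌊253/2⌋ × 179 = 126 × 179 mm
L7: ⌊179/2⌋ × 126 = 89 × 126 mm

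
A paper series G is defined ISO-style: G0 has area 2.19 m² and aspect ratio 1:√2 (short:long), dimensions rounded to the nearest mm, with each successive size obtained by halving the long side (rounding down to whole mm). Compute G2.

622 × 880 mm

Let G0's short side be w mm. w · w√2 = 2.19 m² = 2,190,000 mm², so w ≈ 1244.4 mm and w√2 ≈ 1759.9 mm → G0 = 1244 × 1760 mm.
G1: ⌊1760/2⌋ × 1244 = 880 × 1244 mm
G2: ⌊1244/2⌋ × 880 = 622 × 880 mm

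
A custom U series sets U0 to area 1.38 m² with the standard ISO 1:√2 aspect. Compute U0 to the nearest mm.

988 × 1397 mm

Let the short side be w mm. Then w · w√2 = 1.38 m² = 1,380,000 mm².
w² = 1,380,000/√2, so w ≈ 987.8 mm; long side = w√2 ≈ 1397.0 mm.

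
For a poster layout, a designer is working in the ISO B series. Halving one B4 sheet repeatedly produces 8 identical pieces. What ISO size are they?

8 = 2^3, so 3 halving steps.
B4 → B5 → … → B7 after 3 steps.

B7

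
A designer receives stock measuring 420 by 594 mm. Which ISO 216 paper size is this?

A2 (420 × 594 mm)

Aspect ratio 594/420 ≈ 1.414 — close to the ISO √2 ≈ 1.414.
In the A-series (A0 area = 1 m²): A2 = 420 × 594 mm.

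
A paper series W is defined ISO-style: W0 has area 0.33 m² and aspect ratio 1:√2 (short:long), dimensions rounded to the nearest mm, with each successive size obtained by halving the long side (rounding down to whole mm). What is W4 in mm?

Let W0's short side be w mm. w · w√2 = 0.33 m² = 330,000 mm², so w ≈ 483.1 mm and w√2 ≈ 683.1 mm → W0 = 483 × 683 mm.
W1: ⌊683/2⌋ × 483 = 341 × 483 mm
W2: ⌊483/2⌋ × 341 = 241 × 341 mm
W3: ⌊341/2⌋ × 241 = 170 × 241 mm
W4: ⌊241/2⌋ × 170 = 120 × 170 mm

120 × 170 mm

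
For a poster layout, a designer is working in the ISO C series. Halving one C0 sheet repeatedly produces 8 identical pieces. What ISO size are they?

C3

8 = 2^3, so 3 halving steps.
C0 → C1 → … → C3 after 3 steps.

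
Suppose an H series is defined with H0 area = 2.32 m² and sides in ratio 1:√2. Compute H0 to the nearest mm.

Let the short side be w mm. Then w · w√2 = 2.32 m² = 2,320,000 mm².
w² = 2,320,000/√2, so w ≈ 1280.8 mm; long side = w√2 ≈ 1811.3 mm.

1281 × 1811 mm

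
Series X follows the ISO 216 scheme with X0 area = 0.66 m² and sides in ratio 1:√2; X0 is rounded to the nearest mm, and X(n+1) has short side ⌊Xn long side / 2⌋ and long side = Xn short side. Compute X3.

Let X0's short side be w mm. w · w√2 = 0.66 m² = 660,000 mm², so w ≈ 683.1 mm and w√2 ≈ 966.1 mm → X0 = 683 × 966 mm.
X1: ⌊966/2⌋ × 683 = 483 × 683 mm
X2: ⌊683/2⌋ × 483 = 341 × 483 mm
X3: ⌊483/2⌋ × 341 = 241 × 341 mm

241 × 341 mm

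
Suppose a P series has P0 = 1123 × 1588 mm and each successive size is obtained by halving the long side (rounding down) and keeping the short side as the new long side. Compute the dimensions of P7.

P1 = 794 × 1123 mm (from P0 by 1 halving).
P2: ⌊1123/2⌋ × 794 = 561 × 794 mm
P3: ⌊794/2⌋ × 561 = 397 × 561 mm
P4: ⌊561/2⌋ × 397 = 280 × 397 mm
P5: ⌊397/2⌋ × 280 = 198 × 280 mm
P6: ⌊280/2⌋ × 198 = 140 × 198 mm
P7: ⌊198/2⌋ × 140 = 99 × 140 mm

99 × 140 mm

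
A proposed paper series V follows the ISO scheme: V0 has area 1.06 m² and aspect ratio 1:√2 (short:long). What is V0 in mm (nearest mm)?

Let the short side be w mm. Then w · w√2 = 1.06 m² = 1,060,000 mm².
w² = 1,060,000/√2, so w ≈ 865.8 mm; long side = w√2 ≈ 1224.4 mm.

866 × 1224 mm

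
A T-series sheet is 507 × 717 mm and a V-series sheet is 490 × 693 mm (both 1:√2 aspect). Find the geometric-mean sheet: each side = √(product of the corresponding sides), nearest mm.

498 × 705 mm

Short side: √(507 · 490) = √248430 ≈ 498.4 → 498 mm
Long side: √(717 · 693) = √496881 ≈ 704.9 → 705 mm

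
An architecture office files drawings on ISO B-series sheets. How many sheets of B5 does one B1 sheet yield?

16

Each ISO step halves the sheet: 1 × B1 → 2 × B2 → 4 × B3 → 8 × B4 → …
From B1 to B5 is 4 halving steps: 2^4 = 16.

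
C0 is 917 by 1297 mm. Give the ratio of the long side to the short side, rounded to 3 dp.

1.414

1297 / 917 = 1.414
Matches √2 ≈ 1.414 — the ISO 216 defining ratio.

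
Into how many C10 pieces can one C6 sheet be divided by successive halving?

16

C6 = 114 × 162 mm; C10 = 28 × 40 mm.
Each halving step doubles the count; 4 steps from C6 to C10.
2^4 = 16.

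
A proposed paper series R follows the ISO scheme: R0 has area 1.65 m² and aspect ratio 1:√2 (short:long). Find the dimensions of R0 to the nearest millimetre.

1080 × 1528 mm

Let the short side be w mm. Then w · w√2 = 1.65 m² = 1,650,000 mm².
w² = 1,650,000/√2, so w ≈ 1080.2 mm; long side = w√2 ≈ 1527.6 mm.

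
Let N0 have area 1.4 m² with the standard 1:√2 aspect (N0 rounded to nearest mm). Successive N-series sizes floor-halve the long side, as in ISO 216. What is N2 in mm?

Let N0's short side be w mm. w · w√2 = 1.4 m² = 1,400,000 mm², so w ≈ 995.0 mm and w√2 ≈ 1407.1 mm → N0 = 995 × 1407 mm.
N1: ⌊1407/2⌋ × 995 = 703 × 995 mm
N2: ⌊995/2⌋ × 703 = 497 × 703 mm

497 × 703 mm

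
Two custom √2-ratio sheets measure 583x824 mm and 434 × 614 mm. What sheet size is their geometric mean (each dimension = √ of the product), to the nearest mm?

503 × 711 mm

Short side: √(583 · 434) = √253022 ≈ 503.0 → 503 mm
Long side: √(824 · 614) = √505936 ≈ 711.3 → 711 mm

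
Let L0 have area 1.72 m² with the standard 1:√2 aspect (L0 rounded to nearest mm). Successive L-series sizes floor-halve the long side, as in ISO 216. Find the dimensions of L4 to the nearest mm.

275 × 390 mm

Let L0's short side be w mm. w · w√2 = 1.72 m² = 1,720,000 mm², so w ≈ 1102.8 mm and w√2 ≈ 1559.6 mm → L0 = 1103 × 1560 mm.
L1: ⌊1560/2⌋ × 1103 = 780 × 1103 mm
L2: ⌊1103/2⌋ × 780 = 551 × 780 mm
L3: ⌊780/2⌋ × 551 = 390 × 551 mm
L4: ⌊551/2⌋ × 390 = 275 × 390 mm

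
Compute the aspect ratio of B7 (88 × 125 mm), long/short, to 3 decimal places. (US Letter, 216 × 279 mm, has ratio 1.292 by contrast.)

1.420

125 / 88 = 1.420
ISO 216 targets √2 ≈ 1.414; the +0.006 deviation is from mm rounding.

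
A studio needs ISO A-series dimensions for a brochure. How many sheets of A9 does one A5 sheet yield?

16

Each ISO step halves the sheet: 1 × A5 → 2 × A6 → 4 × A7 → 8 × A8 → …
From A5 to A9 is 4 halving steps: 2^4 = 16.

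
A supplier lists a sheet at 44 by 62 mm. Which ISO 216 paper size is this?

B9 (44 × 62 mm)

Aspect ratio 62/44 ≈ 1.409 — close to the ISO √2 ≈ 1.414.
In the B-series (B0 = 1000 × 1414 mm): B9 = 44 × 62 mm.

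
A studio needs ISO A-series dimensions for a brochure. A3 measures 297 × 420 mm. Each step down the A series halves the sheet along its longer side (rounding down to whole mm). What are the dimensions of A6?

A4: ⌊420/2⌋ × 297 = 210 × 297 mm
A5: ⌊297/2⌋ × 210 = 148 × 210 mm
A6: ⌊210/2⌋ × 148 = 105 × 148 mm

105 × 148 mm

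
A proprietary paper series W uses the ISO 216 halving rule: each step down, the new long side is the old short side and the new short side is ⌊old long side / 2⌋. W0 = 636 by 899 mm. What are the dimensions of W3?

W1 = 449 × 636 mm (from W0 by 1 halving).
W2: ⌊636/2⌋ × 449 = 318 × 449 mm
W3: ⌊449/2⌋ × 318 = 224 × 318 mm

224 × 318 mm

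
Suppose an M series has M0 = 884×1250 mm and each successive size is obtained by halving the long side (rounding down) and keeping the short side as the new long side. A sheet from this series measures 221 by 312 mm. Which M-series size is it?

M0: 884 × 1250 mm
M1: 625 × 884 mm
M2: 442 × 625 mm
M3: 312 × 442 mm
M4: 221 × 312 mm
M5: 156 × 221 mm
→ matches M4.

M4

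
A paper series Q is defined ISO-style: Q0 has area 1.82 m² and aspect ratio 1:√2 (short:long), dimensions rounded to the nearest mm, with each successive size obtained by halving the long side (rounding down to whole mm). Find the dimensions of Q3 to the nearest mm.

401 × 567 mm

Let Q0's short side be w mm. w · w√2 = 1.82 m² = 1,820,000 mm², so w ≈ 1134.4 mm and w√2 ≈ 1604.3 mm → Q0 = 1134 × 1604 mm.
Q1: ⌊1604/2⌋ × 1134 = 802 × 1134 mm
Q2: ⌊1134/2⌋ × 802 = 567 × 802 mm
Q3: ⌊802/2⌋ × 567 = 401 × 567 mm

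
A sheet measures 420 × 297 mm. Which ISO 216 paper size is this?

Aspect ratio 420/297 ≈ 1.414 — close to the ISO √2 ≈ 1.414.
In the A-series (A0 area = 1 m²): A3 = 297 × 420 mm.

A3 (297 × 420 mm)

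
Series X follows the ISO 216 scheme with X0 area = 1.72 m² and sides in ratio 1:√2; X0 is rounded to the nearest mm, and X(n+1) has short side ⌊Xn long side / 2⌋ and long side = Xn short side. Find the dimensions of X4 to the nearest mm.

275 × 390 mm

Let X0's short side be w mm. w · w√2 = 1.72 m² = 1,720,000 mm², so w ≈ 1102.8 mm and w√2 ≈ 1559.6 mm → X0 = 1103 × 1560 mm.
X1: ⌊1560/2⌋ × 1103 = 780 × 1103 mm
X2: ⌊1103/2⌋ × 780 = 551 × 780 mm
X3: ⌊780/2⌋ × 551 = 390 × 551 mm
X4: ⌊551/2⌋ × 390 = 275 × 390 mm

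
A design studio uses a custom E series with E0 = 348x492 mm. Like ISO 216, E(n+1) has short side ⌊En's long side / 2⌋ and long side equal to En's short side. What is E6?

E1: ⌊492/2⌋ × 348 = 246 × 348 mm
E2: ⌊348/2⌋ × 246 = 174 × 246 mm
E3: ⌊246/2⌋ × 174 = 123 × 174 mm
E4: ⌊174/2⌋ × 123 = 87 × 123 mm
E5: ⌊123/2⌋ × 87 = 61 × 87 mm
E6: ⌊87/2⌋ × 61 = 43 × 61 mm

43 × 61 mm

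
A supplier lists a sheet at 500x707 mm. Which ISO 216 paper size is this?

B2 (500 × 707 mm)

Aspect ratio 707/500 ≈ 1.414 — close to the ISO √2 ≈ 1.414.
In the B-series (B0 = 1000 × 1414 mm): B2 = 500 × 707 mm.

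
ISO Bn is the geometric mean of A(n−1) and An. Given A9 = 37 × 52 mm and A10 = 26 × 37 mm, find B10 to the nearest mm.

Short side: √(37 · 26) = √962 ≈ 31.0 → 31 mm
Long side: √(52 · 37) = √1924 ≈ 43.9 → 44 mm

31 × 44 mm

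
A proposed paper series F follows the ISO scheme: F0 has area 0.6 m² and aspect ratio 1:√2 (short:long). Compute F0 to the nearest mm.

Let the short side be w mm. Then w · w√2 = 0.6 m² = 600,000 mm².
w² = 600,000/√2, so w ≈ 651.4 mm; long side = w√2 ≈ 921.2 mm.

651 × 921 mm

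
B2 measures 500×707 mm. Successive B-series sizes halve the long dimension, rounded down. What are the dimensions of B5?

B3: ⌊707/2⌋ × 500 = 353 × 500 mm
B4: ⌊500/2⌋ × 353 = 250 × 353 mm
B5: ⌊353/2⌋ × 250 = 176 × 250 mm

176 × 250 mm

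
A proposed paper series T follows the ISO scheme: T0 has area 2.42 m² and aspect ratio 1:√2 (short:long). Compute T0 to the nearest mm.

Let the short side be w mm. Then w · w√2 = 2.42 m² = 2,420,000 mm².
w² = 2,420,000/√2, so w ≈ 1308.1 mm; long side = w√2 ≈ 1850.0 mm.

1308 × 1850 mm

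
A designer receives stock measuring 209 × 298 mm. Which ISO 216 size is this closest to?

A4 (210 × 297 mm)

Aspect ratio 298/209 ≈ 1.426 — close to the ISO √2 ≈ 1.414.
In the A-series (A0 area = 1 m²): A4 = 210 × 297 mm.
Off by 2 mm total — nearest standard size.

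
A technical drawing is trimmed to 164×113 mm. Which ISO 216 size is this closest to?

C6 (114 × 162 mm)

Aspect ratio 164/113 ≈ 1.451 (ISO target is √2 ≈ 1.414).
In the C-series (envelope sizes, between A and B): C6 = 114 × 162 mm.
Off by 3 mm total — nearest standard size.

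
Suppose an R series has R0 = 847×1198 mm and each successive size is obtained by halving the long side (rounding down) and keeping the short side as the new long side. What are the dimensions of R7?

R1 = 599 × 847 mm (from R0 by 1 halving).
R2: ⌊847/2⌋ × 599 = 423 × 599 mm
R3: ⌊599/2⌋ × 423 = 299 × 423 mm
R4: ⌊423/2⌋ × 299 = 211 × 299 mm
R5: ⌊299/2⌋ × 211 = 149 × 211 mm
R6: ⌊211/2⌋ × 149 = 105 × 149 mm
R7: ⌊149/2⌋ × 105 = 74 × 105 mm

74 × 105 mm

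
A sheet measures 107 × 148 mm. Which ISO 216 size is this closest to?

Aspect ratio 148/107 ≈ 1.383 (ISO target is √2 ≈ 1.414).
In the A-series (A0 area = 1 m²): A6 = 105 × 148 mm.
Off by 2 mm total — nearest standard size.

A6 (105 × 148 mm)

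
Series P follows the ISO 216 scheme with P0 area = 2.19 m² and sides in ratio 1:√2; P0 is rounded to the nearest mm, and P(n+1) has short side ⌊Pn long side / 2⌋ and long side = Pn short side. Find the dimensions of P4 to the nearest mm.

311 × 440 mm

Let P0's short side be w mm. w · w√2 = 2.19 m² = 2,190,000 mm², so w ≈ 1244.4 mm and w√2 ≈ 1759.9 mm → P0 = 1244 × 1760 mm.
P1: ⌊1760/2⌋ × 1244 = 880 × 1244 mm
P2: ⌊1244/2⌋ × 880 = 622 × 880 mm
P3: ⌊880/2⌋ × 622 = 440 × 622 mm
P4: ⌊622/2⌋ × 440 = 311 × 440 mm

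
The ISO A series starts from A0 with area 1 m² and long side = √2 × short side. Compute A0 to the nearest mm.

841 × 1189 mm

Let the short side be w mm. Then the long side is w√2 and w · w√2 = 10⁶ mm².
w² = 10⁶/√2, so w = 1000 / 2^(1/4) ≈ 840.9 mm; long side = 1000 · 2^(1/4) ≈ 1189.2 mm.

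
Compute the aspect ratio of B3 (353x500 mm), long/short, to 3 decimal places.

1.416

500 / 353 = 1.416
ISO 216 targets √2 ≈ 1.414; the +0.002 deviation is from mm rounding.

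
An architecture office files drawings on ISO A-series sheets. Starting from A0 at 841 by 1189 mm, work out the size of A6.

105 × 148 mm

A1: ⌊1189/2⌋ × 841 = 594 × 841 mm
A2: ⌊841/2⌋ × 594 = 420 × 594 mm
A3: ⌊594/2⌋ × 420 = 297 × 420 mm
A4: ⌊420/2⌋ × 297 = 210 × 297 mm
A5: ⌊297/2⌋ × 210 = 148 × 210 mm
A6: ⌊210/2⌋ × 148 = 105 × 148 mm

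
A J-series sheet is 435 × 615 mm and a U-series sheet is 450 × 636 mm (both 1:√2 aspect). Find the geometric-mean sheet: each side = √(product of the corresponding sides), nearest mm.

Short side: √(435 · 450) = √195750 ≈ 442.4 → 442 mm
Long side: √(615 · 636) = √391140 ≈ 625.4 → 625 mm

442 × 625 mm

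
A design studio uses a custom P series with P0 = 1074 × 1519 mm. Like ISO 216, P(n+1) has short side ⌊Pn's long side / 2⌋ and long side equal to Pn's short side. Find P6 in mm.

P1 = 759 × 1074 mm (from P0 by 1 halving).
P2: ⌊1074/2⌋ × 759 = 537 × 759 mm
P3: ⌊759/2⌋ × 537 = 379 × 537 mm
P4: ⌊537/2⌋ × 379 = 268 × 379 mm
P5: ⌊379/2⌋ × 268 = 189 × 268 mm
P6: ⌊268/2⌋ × 189 = 134 × 189 mm

134 × 189 mm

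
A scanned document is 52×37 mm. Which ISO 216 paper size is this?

A9 (37 × 52 mm)

Aspect ratio 52/37 ≈ 1.405 — close to the ISO √2 ≈ 1.414.
In the A-series (A0 area = 1 m²): A9 = 37 × 52 mm.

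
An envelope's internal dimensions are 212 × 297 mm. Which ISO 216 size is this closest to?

Aspect ratio 297/212 ≈ 1.401 — close to the ISO √2 ≈ 1.414.
In the A-series (A0 area = 1 m²): A4 = 210 × 297 mm.
Off by 2 mm total — nearest standard size.

A4 (210 × 297 mm)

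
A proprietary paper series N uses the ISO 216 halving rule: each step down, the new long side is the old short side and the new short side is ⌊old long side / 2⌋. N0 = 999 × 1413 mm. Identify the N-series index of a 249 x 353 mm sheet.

N4

N0: 999 × 1413 mm
N1: 706 × 999 mm
N2: 499 × 706 mm
N3: 353 × 499 mm
N4: 249 × 353 mm
N5: 176 × 249 mm
→ matches N4.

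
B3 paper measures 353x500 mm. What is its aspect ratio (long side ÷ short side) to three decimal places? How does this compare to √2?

500 / 353 = 1.416
ISO 216 targets √2 ≈ 1.414; the +0.002 deviation is from mm rounding.

1.416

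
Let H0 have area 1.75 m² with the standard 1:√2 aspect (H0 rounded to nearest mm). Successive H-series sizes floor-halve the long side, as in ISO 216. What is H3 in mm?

393 × 556 mm

Let H0's short side be w mm. w · w√2 = 1.75 m² = 1,750,000 mm², so w ≈ 1112.4 mm and w√2 ≈ 1573.2 mm → H0 = 1112 × 1573 mm.
H1: ⌊1573/2⌋ × 1112 = 786 × 1112 mm
H2: ⌊1112/2⌋ × 786 = 556 × 786 mm
H3: ⌊786/2⌋ × 556 = 393 × 556 mm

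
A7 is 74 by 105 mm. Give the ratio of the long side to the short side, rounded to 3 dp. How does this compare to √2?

105 / 74 = 1.419
ISO 216 targets √2 ≈ 1.414; the +0.005 deviation is from mm rounding.

1.419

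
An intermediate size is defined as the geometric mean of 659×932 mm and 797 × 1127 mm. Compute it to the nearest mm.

Short side: √(659 · 797) = √525223 ≈ 724.7 → 725 mm
Long side: √(932 · 1127) = √1050364 ≈ 1024.9 → 1025 mm

725 × 1025 mm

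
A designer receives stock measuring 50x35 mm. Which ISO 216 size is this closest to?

A9 (37 × 52 mm)

Aspect ratio 50/35 ≈ 1.429 — close to the ISO √2 ≈ 1.414.
In the A-series (A0 area = 1 m²): A9 = 37 × 52 mm.
Off by 4 mm total — nearest standard size.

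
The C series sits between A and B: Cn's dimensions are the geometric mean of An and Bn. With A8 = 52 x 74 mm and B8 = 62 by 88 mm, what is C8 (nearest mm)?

Short side: √(52 · 62) = √3224 ≈ 56.8 → 57 mm
Long side: √(74 · 88) = √6512 ≈ 80.7 → 81 mm

57 × 81 mm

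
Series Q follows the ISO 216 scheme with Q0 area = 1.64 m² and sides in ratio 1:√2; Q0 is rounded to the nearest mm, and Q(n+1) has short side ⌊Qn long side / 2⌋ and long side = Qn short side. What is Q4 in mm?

Let Q0's short side be w mm. w · w√2 = 1.64 m² = 1,640,000 mm², so w ≈ 1076.9 mm and w√2 ≈ 1522.9 mm → Q0 = 1077 × 1523 mm.
Q1: ⌊1523/2⌋ × 1077 = 761 × 1077 mm
Q2: ⌊1077/2⌋ × 761 = 538 × 761 mm
Q3: ⌊761/2⌋ × 538 = 380 × 538 mm
Q4: ⌊538/2⌋ × 380 = 269 × 380 mm

269 × 380 mm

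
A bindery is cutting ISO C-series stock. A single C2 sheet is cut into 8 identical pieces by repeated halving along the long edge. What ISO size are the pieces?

8 = 2^3, so 3 halving steps.
C2 → C3 → … → C5 after 3 steps.

C5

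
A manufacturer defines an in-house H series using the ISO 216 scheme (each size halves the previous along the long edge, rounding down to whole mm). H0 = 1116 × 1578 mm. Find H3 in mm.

H1: ⌊1578/2⌋ × 1116 = 789 × 1116 mm
H2: ⌊1116/2⌋ × 789 = 558 × 789 mm
H3: ⌊789/2⌋ × 558 = 394 × 558 mm

394 × 558 mm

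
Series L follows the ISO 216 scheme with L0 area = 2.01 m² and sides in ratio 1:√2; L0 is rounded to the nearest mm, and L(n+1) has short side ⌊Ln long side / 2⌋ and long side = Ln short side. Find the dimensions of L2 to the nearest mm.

Let L0's short side be w mm. w · w√2 = 2.01 m² = 2,010,000 mm², so w ≈ 1192.2 mm and w√2 ≈ 1686.0 mm → L0 = 1192 × 1686 mm.
L1: ⌊1686/2⌋ × 1192 = 843 × 1192 mm
L2: ⌊1192/2⌋ × 843 = 596 × 843 mm

596 × 843 mm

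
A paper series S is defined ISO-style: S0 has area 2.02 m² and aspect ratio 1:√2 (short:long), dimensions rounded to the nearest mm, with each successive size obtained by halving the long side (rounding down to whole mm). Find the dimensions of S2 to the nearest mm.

597 × 845 mm

Let S0's short side be w mm. w · w√2 = 2.02 m² = 2,020,000 mm², so w ≈ 1195.1 mm and w√2 ≈ 1690.2 mm → S0 = 1195 × 1690 mm.
S1: ⌊1690/2⌋ × 1195 = 845 × 1195 mm
S2: ⌊1195/2⌋ × 845 = 597 × 845 mm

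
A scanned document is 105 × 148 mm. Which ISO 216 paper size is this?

Aspect ratio 148/105 ≈ 1.410 — close to the ISO √2 ≈ 1.414.
In the A-series (A0 area = 1 m²): A6 = 105 × 148 mm.

A6 (105 × 148 mm)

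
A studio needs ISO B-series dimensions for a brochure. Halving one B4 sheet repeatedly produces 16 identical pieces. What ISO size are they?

B8

16 = 2^4, so 4 halving steps.
B4 → B5 → … → B8 after 4 steps.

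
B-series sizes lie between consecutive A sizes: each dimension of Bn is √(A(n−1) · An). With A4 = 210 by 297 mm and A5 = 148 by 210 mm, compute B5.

176 × 250 mm

Short side: √(210 · 148) = √31080 ≈ 176.3 → 176 mm
Long side: √(297 · 210) = √62370 ≈ 249.7 → 250 mm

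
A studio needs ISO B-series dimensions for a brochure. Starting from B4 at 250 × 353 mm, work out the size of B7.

88 × 125 mm

B5: ⌊353/2⌋ × 250 = 176 × 250 mm
B6: ⌊250/2⌋ × 176 = 125 × 176 mm
B7: ⌊176/2⌋ × 125 = 88 × 125 mm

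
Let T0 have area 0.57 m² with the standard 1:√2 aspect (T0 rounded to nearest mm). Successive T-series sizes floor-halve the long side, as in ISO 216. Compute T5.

112 × 158 mm

Let T0's short side be w mm. w · w√2 = 0.57 m² = 570,000 mm², so w ≈ 634.9 mm and w√2 ≈ 897.8 mm → T0 = 635 × 898 mm.
T1: ⌊898/2⌋ × 635 = 449 × 635 mm
T2: ⌊635/2⌋ × 449 = 317 × 449 mm
T3: ⌊449/2⌋ × 317 = 224 × 317 mm
T4: ⌊317/2⌋ × 224 = 158 × 224 mm
T5: ⌊224/2⌋ × 158 = 112 × 158 mm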